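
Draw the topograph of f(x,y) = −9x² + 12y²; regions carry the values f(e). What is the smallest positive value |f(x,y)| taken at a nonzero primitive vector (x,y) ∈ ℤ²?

descent: ρ → (12,0,-9)
descent: ρ → (-9,18,3)  [lands on river]
river: ρ → (3,18,-9)
closes: descent 2, river 2
min |a| on river = 3

3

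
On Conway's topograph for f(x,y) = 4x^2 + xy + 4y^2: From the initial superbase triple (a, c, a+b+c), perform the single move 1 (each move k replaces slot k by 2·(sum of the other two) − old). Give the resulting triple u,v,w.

start (4,4,9) = (f(1,0),f(0,1),f(1,1))
replace slot 1: 2·(4+9) − 4 = 22 → (22,4,9)

22,4,9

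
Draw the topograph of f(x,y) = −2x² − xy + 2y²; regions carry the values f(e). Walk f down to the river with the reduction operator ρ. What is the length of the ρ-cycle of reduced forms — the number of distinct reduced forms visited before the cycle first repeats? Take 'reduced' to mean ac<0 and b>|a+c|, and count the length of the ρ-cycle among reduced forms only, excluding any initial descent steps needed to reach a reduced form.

D = 17, ⌊√D⌋ = 4
descent: ρ → (2,1,-2)  [lands on river]
river: ρ → (-2,3,1)
river: ρ → (1,3,-2)
river: ρ → (-2,1,2)
river: ρ → (2,3,-1)
river: ρ → (-1,3,2)
ρ-cycle length = 6 (tail of 1 descent step not counted)

6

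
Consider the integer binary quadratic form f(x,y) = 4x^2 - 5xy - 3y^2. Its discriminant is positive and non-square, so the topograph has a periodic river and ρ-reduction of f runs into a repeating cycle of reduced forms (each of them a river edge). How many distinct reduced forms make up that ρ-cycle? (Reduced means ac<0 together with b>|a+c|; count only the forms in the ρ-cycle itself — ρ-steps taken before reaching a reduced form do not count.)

D = 73, ⌊√D⌋ = 8
descent: ρ → (-3,5,4)  [lands on river]
river: ρ → (4,3,-4)
river: ρ → (-4,5,3)
river: ρ → (3,7,-2)
river: ρ → (-2,5,6)
river: ρ → (6,7,-1)
river: ρ → (-1,7,6)
river: ρ → (6,5,-2)
river: ρ → (-2,7,3)
river: ρ → (3,5,-4)
river: ρ → (-4,3,4)
river: ρ → (4,5,-3)
river: ρ → (-3,7,2)
river: ρ → (2,5,-6)
river: ρ → (-6,7,1)
river: ρ → (1,7,-6)
river: ρ → (-6,5,2)
river: ρ → (2,7,-3)
ρ-cycle length = 18 (tail of 1 descent step not counted)

18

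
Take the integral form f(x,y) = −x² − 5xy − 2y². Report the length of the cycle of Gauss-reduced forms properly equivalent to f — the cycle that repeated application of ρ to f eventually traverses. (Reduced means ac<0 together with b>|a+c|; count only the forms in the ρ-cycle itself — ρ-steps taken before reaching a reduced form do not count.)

D = 17, ⌊√D⌋ = 4
descent: ρ → (-2,1,2)  [lands on river]
river: ρ → (2,3,-1)
river: ρ → (-1,3,2)
river: ρ → (2,1,-2)
river: ρ → (-2,3,1)
river: ρ → (1,3,-2)
ρ-cycle length = 6 (tail of 1 descent step not counted)

6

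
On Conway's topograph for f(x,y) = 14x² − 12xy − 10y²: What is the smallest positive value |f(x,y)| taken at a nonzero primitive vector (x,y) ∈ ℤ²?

descent: ρ → (-10,12,14)  [lands on river]
river: ρ → (14,16,-8)
river: ρ → (-8,16,14)
river: ρ → (14,12,-10)
river: ρ → (-10,8,16)
river: ρ → (16,24,-2)
river: ρ → (-2,24,16)
river: ρ → (16,8,-10)
closes: descent 1, river 8
min |a| on river = 2

2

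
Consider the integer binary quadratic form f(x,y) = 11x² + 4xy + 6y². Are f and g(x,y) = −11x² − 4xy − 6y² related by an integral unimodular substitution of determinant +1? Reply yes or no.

D₁ = -248, D₂ = -248
f: flip: (11,4,6)→(6,-4,11)
f: reduced (well bottom): (6,-4,11) with a≤c, −a<b≤a
g is negative-definite; reduce −g:
−g: flip: (11,4,6)→(6,-4,11)
−g: reduced (well bottom): (6,-4,11) with a≤c, −a<b≤a
flip sign back: reduced form of g is (-6,4,-11)
reduced forms (6, -4, 11) vs (-6, 4, -11) ⇒ inequivalent

no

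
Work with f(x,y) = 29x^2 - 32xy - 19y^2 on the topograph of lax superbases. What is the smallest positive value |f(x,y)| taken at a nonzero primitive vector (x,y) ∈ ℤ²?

descent: ρ → (-19,32,29)  [lands on river]
river: ρ → (29,26,-22)
river: ρ → (-22,18,33)
river: ρ → (33,48,-7)
river: ρ → (-7,50,26)
river: ρ → (26,54,-3)
river: ρ → (-3,54,26)
river: ρ → (26,50,-7)
river: ρ → (-7,48,33)
river: ρ → (33,18,-22)
river: ρ → (-22,26,29)
river: ρ → (29,32,-19)
river: ρ → (-19,44,17)
river: ρ → (17,24,-39)
river: ρ → (-39,54,2)
river: ρ → (2,54,-39)
river: ρ → (-39,24,17)
river: ρ → (17,44,-19)
closes: descent 1, river 18
min |a| on river = 2

2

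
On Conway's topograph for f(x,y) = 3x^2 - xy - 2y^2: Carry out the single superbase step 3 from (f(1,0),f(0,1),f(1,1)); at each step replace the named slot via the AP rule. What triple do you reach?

start (3,-2,0) = (f(1,0),f(0,1),f(1,1))
replace slot 3: 2·(3+(-2)) − 0 = 2 → (3,-2,2)

3,-2,2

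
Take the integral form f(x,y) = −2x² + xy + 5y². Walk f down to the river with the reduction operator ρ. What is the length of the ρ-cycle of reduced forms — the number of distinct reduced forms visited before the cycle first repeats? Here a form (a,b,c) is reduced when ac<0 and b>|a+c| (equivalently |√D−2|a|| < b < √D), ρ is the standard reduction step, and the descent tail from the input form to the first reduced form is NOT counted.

D = 41, ⌊√D⌋ = 6
descent: ρ → (5,-1,-2)
descent: ρ → (-2,5,2)  [lands on river]
river: ρ → (2,3,-4)
river: ρ → (-4,5,1)
river: ρ → (1,5,-4)
river: ρ → (-4,3,2)
river: ρ → (2,5,-2)
river: ρ → (-2,3,4)
river: ρ → (4,5,-1)
river: ρ → (-1,5,4)
river: ρ → (4,3,-2)
ρ-cycle length = 10 (tail of 2 descent steps not counted)

10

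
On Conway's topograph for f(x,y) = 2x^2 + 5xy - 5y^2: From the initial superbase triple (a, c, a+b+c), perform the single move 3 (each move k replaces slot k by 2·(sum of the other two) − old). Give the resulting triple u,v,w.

start (2,-5,2) = (f(1,0),f(0,1),f(1,1))
replace slot 3: 2·(2+(-5)) − 2 = -8 → (2,-5,-8)

2,-5,-8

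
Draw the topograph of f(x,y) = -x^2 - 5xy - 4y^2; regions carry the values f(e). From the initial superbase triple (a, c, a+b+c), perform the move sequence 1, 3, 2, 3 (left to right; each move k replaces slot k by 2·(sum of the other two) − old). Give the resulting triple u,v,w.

start (-1,-4,-10) = (f(1,0),f(0,1),f(1,1))
replace slot 1: 2·((-4)+(-10)) − (-1) = -27 → (-27,-4,-10)
replace slot 3: 2·((-27)+(-4)) − (-10) = -52 → (-27,-4,-52)
replace slot 2: 2·((-27)+(-52)) − (-4) = -154 → (-27,-154,-52)
replace slot 3: 2·((-27)+(-154)) − (-52) = -310 → (-27,-154,-310)

-27,-154,-310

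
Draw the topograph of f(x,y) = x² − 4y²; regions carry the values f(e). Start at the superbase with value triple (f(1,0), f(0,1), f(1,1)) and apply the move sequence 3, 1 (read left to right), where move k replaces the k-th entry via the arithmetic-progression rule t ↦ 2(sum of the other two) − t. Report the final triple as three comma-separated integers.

start (1,-4,-3) = (f(1,0),f(0,1),f(1,1))
replace slot 3: 2·(1+(-4)) − (-3) = -3 → (1,-4,-3)
replace slot 1: 2·((-4)+(-3)) − 1 = -15 → (-15,-4,-3)

-15,-4,-3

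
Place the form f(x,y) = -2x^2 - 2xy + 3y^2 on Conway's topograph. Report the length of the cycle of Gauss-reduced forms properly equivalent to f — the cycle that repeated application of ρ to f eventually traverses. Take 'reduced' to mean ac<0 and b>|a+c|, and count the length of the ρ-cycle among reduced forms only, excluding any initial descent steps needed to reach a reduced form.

D = 28, ⌊√D⌋ = 5
descent: ρ → (3,2,-2)  [lands on river]
river: ρ → (-2,2,3)
river: ρ → (3,4,-1)
river: ρ → (-1,4,3)
ρ-cycle length = 4 (tail of 1 descent step not counted)

4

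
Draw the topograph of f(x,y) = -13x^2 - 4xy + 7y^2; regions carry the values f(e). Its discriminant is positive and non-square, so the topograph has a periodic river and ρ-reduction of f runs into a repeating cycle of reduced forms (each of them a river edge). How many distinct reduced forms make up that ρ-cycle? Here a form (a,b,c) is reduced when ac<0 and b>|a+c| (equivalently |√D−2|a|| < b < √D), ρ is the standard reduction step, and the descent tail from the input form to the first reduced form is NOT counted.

D = 380, ⌊√D⌋ = 19
descent: ρ → (7,18,-2)  [lands on river]
river: ρ → (-2,18,7)
river: ρ → (7,10,-10)
river: ρ → (-10,10,7)
ρ-cycle length = 4 (tail of 1 descent step not counted)

4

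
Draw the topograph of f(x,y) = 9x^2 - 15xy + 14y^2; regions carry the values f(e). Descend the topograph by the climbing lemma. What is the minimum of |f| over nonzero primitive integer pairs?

translate: b→3 (≡-15 mod 18), so (9,-15,14)→(9,3,8)
flip: (9,3,8)→(8,-3,9)
reduced (well bottom): (8,-3,9) with a≤c, −a<b≤a
well minimum = a = 8

8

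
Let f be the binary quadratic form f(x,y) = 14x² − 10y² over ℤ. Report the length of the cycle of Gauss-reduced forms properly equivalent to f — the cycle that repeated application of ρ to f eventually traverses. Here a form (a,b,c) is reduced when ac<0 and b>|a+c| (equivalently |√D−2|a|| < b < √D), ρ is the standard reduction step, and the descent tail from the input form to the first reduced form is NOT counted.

D = 560, ⌊√D⌋ = 23
descent: ρ → (-10,20,4)  [lands on river]
river: ρ → (4,20,-10)
ρ-cycle length = 2 (tail of 1 descent step not counted)

2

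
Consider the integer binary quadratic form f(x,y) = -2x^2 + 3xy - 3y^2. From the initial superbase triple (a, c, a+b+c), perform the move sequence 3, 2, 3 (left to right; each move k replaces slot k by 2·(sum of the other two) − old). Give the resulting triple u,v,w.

start (-2,-3,-2) = (f(1,0),f(0,1),f(1,1))
replace slot 3: 2·((-2)+(-3)) − (-2) = -8 → (-2,-3,-8)
replace slot 2: 2·((-2)+(-8)) − (-3) = -17 → (-2,-17,-8)
replace slot 3: 2·((-2)+(-17)) − (-8) = -30 → (-2,-17,-30)

-2,-17,-30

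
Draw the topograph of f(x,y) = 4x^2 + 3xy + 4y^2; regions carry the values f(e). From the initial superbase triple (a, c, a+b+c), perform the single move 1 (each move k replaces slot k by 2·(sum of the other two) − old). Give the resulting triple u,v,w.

start (4,4,11) = (f(1,0),f(0,1),f(1,1))
replace slot 1: 2·(4+11) − 4 = 26 → (26,4,11)

26,4,11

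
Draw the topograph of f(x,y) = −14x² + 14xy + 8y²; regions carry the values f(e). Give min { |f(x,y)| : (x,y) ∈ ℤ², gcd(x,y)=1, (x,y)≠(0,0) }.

river: ρ → (8,18,-10)
river: ρ → (-10,22,4)
river: ρ → (4,18,-20)
river: ρ → (-20,22,2)
river: ρ → (2,22,-20)
river: ρ → (-20,18,4)
river: ρ → (4,22,-10)
river: ρ → (-10,18,8)
river: ρ → (8,14,-14)
river: ρ → (-14,14,8)
closes: descent 0, river 10
min |a| on river = 2

2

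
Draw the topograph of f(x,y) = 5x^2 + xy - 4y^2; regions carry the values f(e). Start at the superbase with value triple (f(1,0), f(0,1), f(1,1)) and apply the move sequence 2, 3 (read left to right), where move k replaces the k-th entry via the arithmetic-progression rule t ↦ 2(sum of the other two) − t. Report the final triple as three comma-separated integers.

start (5,-4,2) = (f(1,0),f(0,1),f(1,1))
replace slot 2: 2·(5+2) − (-4) = 18 → (5,18,2)
replace slot 3: 2·(5+18) − 2 = 44 → (5,18,44)

5,18,44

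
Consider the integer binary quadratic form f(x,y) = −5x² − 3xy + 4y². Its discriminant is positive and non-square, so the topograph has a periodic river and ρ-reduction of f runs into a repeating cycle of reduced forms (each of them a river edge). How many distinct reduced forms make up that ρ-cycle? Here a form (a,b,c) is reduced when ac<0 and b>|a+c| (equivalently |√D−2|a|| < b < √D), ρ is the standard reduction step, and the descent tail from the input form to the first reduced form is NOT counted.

D = 89, ⌊√D⌋ = 9
descent: ρ → (4,3,-5)  [lands on river]
river: ρ → (-5,7,2)
river: ρ → (2,9,-1)
river: ρ → (-1,9,2)
river: ρ → (2,7,-5)
river: ρ → (-5,3,4)
river: ρ → (4,5,-4)
river: ρ → (-4,3,5)
river: ρ → (5,7,-2)
river: ρ → (-2,9,1)
river: ρ → (1,9,-2)
river: ρ → (-2,7,5)
river: ρ → (5,3,-4)
river: ρ → (-4,5,4)
ρ-cycle length = 14 (tail of 1 descent step not counted)

14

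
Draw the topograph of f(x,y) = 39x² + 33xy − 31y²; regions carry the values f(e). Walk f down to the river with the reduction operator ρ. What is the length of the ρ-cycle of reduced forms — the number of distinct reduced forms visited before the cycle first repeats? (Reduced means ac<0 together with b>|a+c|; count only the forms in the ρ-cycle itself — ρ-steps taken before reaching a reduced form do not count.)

D = 5925, ⌊√D⌋ = 76
river: ρ → (-31,29,41)
river: ρ → (41,53,-19)
river: ρ → (-19,61,29)
river: ρ → (29,55,-25)
river: ρ → (-25,45,39)
river: ρ → (39,33,-31)
ρ-cycle length = 6 (tail of 0 descent steps not counted)

6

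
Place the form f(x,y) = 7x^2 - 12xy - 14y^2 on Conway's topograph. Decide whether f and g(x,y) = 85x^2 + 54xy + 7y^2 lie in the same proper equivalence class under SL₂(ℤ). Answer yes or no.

D₁ = 536, D₂ = 536
river cycle of f (length 14): (-14, 12, 7), (7, 16, -10), (-10, 4, 13), (13, 22, -1), (-1, 22, 13), (13, 4, -10), (-10, 16, 7), (7, 12, -14), (-14, 16, 5), (5, 14, -17), … (4 more)
river cycle of g (length 14): (7, 16, -10), (-10, 4, 13), (13, 22, -1), (-1, 22, 13), (13, 4, -10), (-10, 16, 7), (7, 12, -14), (-14, 16, 5), (5, 14, -17), (-17, 20, 2), … (4 more)
cycles coincide ⇒ equivalent

yes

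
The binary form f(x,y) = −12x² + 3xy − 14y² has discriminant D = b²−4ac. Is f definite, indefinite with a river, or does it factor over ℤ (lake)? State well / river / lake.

D = b²−4ac = 3² − 4·(-12)·(-14) = -663
D < 0 ⇒ definite ⇒ every region one sign ⇒ single well

well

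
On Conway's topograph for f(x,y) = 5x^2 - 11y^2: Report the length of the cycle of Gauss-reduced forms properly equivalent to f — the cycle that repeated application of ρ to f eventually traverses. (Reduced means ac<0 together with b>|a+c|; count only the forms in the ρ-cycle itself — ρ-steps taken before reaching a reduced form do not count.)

D = 220, ⌊√D⌋ = 14
descent: ρ → (-11,0,5)
descent: ρ → (5,10,-6)  [lands on river]
river: ρ → (-6,14,1)
river: ρ → (1,14,-6)
river: ρ → (-6,10,5)
ρ-cycle length = 4 (tail of 2 descent steps not counted)

4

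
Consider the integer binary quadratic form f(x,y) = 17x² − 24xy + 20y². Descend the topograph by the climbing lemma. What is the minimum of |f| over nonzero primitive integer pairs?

translate: b→10 (≡-24 mod 34), so (17,-24,20)→(17,10,13)
flip: (17,10,13)→(13,-10,17)
reduced (well bottom): (13,-10,17) with a≤c, −a<b≤a
well minimum = a = 13

13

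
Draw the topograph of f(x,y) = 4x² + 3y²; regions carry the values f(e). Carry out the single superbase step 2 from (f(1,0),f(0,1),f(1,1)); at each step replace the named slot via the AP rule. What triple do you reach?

start (4,3,7) = (f(1,0),f(0,1),f(1,1))
replace slot 2: 2·(4+7) − 3 = 19 → (4,19,7)

4,19,7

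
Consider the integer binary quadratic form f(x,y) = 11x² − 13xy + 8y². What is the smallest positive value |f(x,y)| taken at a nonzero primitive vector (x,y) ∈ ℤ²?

translate: b→9 (≡-13 mod 22), so (11,-13,8)→(11,9,6)
flip: (11,9,6)→(6,-9,11)
translate: b→3 (≡-9 mod 12), so (6,-9,11)→(6,3,8)
reduced (well bottom): (6,3,8) with a≤c, −a<b≤a
well minimum = a = 6

6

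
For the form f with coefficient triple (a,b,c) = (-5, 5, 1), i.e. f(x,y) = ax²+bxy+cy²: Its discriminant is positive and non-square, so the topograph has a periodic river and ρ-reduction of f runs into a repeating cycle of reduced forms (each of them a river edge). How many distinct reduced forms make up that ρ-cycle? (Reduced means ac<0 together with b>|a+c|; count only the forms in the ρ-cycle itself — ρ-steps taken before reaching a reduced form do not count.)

D = 45, ⌊√D⌋ = 6
river: ρ → (1,5,-5)
river: ρ → (-5,5,1)
ρ-cycle length = 2 (tail of 0 descent steps not counted)

2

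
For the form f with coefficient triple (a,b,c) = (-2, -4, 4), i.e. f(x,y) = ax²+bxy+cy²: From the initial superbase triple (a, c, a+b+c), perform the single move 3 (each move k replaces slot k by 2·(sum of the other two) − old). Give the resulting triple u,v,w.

start (-2,4,-2) = (f(1,0),f(0,1),f(1,1))
replace slot 3: 2·((-2)+4) − (-2) = 6 → (-2,4,6)

-2,4,6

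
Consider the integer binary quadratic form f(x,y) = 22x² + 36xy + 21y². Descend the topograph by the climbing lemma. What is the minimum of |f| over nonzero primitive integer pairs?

translate: b→-8 (≡36 mod 44), so (22,36,21)→(22,-8,7)
flip: (22,-8,7)→(7,8,22)
translate: b→-6 (≡8 mod 14), so (7,8,22)→(7,-6,21)
reduced (well bottom): (7,-6,21) with a≤c, −a<b≤a
well minimum = a = 7

7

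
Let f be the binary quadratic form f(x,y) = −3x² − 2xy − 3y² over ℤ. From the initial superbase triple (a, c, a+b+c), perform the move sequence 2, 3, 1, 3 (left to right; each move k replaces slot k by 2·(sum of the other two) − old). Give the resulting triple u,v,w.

start (-3,-3,-8) = (f(1,0),f(0,1),f(1,1))
replace slot 2: 2·((-3)+(-8)) − (-3) = -19 → (-3,-19,-8)
replace slot 3: 2·((-3)+(-19)) − (-8) = -36 → (-3,-19,-36)
replace slot 1: 2·((-19)+(-36)) − (-3) = -107 → (-107,-19,-36)
replace slot 3: 2·((-107)+(-19)) − (-36) = -216 → (-107,-19,-216)

-107,-19,-216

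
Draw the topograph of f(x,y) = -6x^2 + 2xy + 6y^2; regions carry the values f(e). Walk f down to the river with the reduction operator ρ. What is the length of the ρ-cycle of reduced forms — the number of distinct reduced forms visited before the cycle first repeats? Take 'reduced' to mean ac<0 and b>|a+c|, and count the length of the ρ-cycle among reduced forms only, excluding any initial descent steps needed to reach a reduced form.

D = 148, ⌊√D⌋ = 12
river: ρ → (6,10,-2)
river: ρ → (-2,10,6)
river: ρ → (6,2,-6)
river: ρ → (-6,10,2)
river: ρ → (2,10,-6)
river: ρ → (-6,2,6)
ρ-cycle length = 6 (tail of 0 descent steps not counted)

6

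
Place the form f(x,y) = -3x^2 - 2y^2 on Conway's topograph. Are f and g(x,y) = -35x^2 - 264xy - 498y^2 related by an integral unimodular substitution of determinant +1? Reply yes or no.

D₁ = -24, D₂ = -24
f is negative-definite; reduce −f:
−f: flip: (3,0,2)→(2,0,3)
−f: reduced (well bottom): (2,0,3) with a≤c, −a<b≤a
flip sign back: reduced form of f is (-2,0,-3)
g is negative-definite; reduce −g:
−g: translate: b→-16 (≡264 mod 70), so (35,264,498)→(35,-16,2)
−g: flip: (35,-16,2)→(2,16,35)
−g: translate: b→0 (≡16 mod 4), so (2,16,35)→(2,0,3)
−g: reduced (well bottom): (2,0,3) with a≤c, −a<b≤a
flip sign back: reduced form of g is (-2,0,-3)
reduced forms (-2, 0, -3) vs (-2, 0, -3) ⇒ equivalent

yes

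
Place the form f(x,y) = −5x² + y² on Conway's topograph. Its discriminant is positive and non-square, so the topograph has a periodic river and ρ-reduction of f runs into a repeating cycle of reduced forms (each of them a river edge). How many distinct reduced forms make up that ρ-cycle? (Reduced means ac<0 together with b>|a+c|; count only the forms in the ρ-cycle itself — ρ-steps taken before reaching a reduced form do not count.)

D = 20, ⌊√D⌋ = 4
descent: ρ → (1,4,-1)  [lands on river]
river: ρ → (-1,4,1)
ρ-cycle length = 2 (tail of 1 descent step not counted)

2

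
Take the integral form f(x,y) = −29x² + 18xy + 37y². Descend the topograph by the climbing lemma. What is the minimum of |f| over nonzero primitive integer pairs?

river: ρ → (37,56,-10)
river: ρ → (-10,64,13)
river: ρ → (13,66,-5)
river: ρ → (-5,64,26)
river: ρ → (26,40,-29)
river: ρ → (-29,18,37)
closes: descent 0, river 6
min |a| on river = 5

5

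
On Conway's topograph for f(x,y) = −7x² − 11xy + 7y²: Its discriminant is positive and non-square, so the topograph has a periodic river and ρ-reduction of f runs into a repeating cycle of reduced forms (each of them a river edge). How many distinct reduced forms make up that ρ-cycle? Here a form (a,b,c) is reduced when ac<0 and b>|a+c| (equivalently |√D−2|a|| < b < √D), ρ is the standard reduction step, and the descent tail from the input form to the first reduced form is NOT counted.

D = 317, ⌊√D⌋ = 17
descent: ρ → (7,11,-7)  [lands on river]
river: ρ → (-7,17,1)
river: ρ → (1,17,-7)
river: ρ → (-7,11,7)
river: ρ → (7,17,-1)
river: ρ → (-1,17,7)
ρ-cycle length = 6 (tail of 1 descent step not counted)

6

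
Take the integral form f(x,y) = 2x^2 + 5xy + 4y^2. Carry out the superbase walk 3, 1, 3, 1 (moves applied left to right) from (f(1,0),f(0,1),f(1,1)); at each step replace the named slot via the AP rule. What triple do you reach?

start (2,4,11) = (f(1,0),f(0,1),f(1,1))
replace slot 3: 2·(2+4) − 11 = 1 → (2,4,1)
replace slot 1: 2·(4+1) − 2 = 8 → (8,4,1)
replace slot 3: 2·(8+4) − 1 = 23 → (8,4,23)
replace slot 1: 2·(4+23) − 8 = 46 → (46,4,23)

46,4,23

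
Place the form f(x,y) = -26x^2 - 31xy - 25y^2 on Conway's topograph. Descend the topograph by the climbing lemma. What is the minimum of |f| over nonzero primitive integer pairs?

translate: b→-21 (≡31 mod 52), so (26,31,25)→(26,-21,20)
flip: (26,-21,20)→(20,21,26)
translate: b→-19 (≡21 mod 40), so (20,21,26)→(20,-19,25)
reduced (well bottom): (20,-19,25) with a≤c, −a<b≤a
well minimum |f| = |-20| = 20 (negative-definite)

20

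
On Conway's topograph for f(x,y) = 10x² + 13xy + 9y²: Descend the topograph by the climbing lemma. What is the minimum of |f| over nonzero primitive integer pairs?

translate: b→-7 (≡13 mod 20), so (10,13,9)→(10,-7,6)
flip: (10,-7,6)→(6,7,10)
translate: b→-5 (≡7 mod 12), so (6,7,10)→(6,-5,9)
reduced (well bottom): (6,-5,9) with a≤c, −a<b≤a
well minimum = a = 6

6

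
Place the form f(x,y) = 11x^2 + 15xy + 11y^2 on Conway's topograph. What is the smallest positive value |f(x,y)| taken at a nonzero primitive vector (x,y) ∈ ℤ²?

translate: b→-7 (≡15 mod 22), so (11,15,11)→(11,-7,7)
flip: (11,-7,7)→(7,7,11)
reduced (well bottom): (7,7,11) with a≤c, −a<b≤a
well minimum = a = 7

7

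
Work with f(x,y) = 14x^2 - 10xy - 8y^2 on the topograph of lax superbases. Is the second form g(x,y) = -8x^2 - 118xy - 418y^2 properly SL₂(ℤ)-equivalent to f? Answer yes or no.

D₁ = 548, D₂ = 548
river cycle of f (length 14): (-8, 10, 14), (14, 18, -4), (-4, 22, 4), (4, 18, -14), (-14, 10, 8), (8, 22, -2), (-2, 22, 8), (8, 10, -14), (-14, 18, 4), (4, 22, -4), … (4 more)
river cycle of g (length 14): (-8, 10, 14), (14, 18, -4), (-4, 22, 4), (4, 18, -14), (-14, 10, 8), (8, 22, -2), (-2, 22, 8), (8, 10, -14), (-14, 18, 4), (4, 22, -4), … (4 more)
cycles coincide ⇒ equivalent

yes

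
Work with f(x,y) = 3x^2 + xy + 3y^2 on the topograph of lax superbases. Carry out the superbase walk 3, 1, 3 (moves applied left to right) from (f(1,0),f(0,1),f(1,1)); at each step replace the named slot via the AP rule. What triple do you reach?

start (3,3,7) = (f(1,0),f(0,1),f(1,1))
replace slot 3: 2·(3+3) − 7 = 5 → (3,3,5)
replace slot 1: 2·(3+5) − 3 = 13 → (13,3,5)
replace slot 3: 2·(13+3) − 5 = 27 → (13,3,27)

13,3,27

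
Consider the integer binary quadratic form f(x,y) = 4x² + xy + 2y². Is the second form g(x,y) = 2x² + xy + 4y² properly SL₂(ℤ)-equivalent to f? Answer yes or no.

D₁ = -31, D₂ = -31
f: flip: (4,1,2)→(2,-1,4)
f: reduced (well bottom): (2,-1,4) with a≤c, −a<b≤a
g: reduced (well bottom): (2,1,4) with a≤c, −a<b≤a
reduced forms (2, -1, 4) vs (2, 1, 4) ⇒ inequivalent

no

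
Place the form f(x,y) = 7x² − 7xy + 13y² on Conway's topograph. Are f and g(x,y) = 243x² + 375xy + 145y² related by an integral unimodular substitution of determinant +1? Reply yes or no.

D₁ = -315, D₂ = -315
f: translate: b→7 (≡-7 mod 14), so (7,-7,13)→(7,7,13)
f: reduced (well bottom): (7,7,13) with a≤c, −a<b≤a
g: translate: b→-111 (≡375 mod 486), so (243,375,145)→(243,-111,13)
g: flip: (243,-111,13)→(13,111,243)
g: translate: b→7 (≡111 mod 26), so (13,111,243)→(13,7,7)
g: flip: (13,7,7)→(7,-7,13)
g: translate: b→7 (≡-7 mod 14), so (7,-7,13)→(7,7,13)
g: reduced (well bottom): (7,7,13) with a≤c, −a<b≤a
reduced forms (7, 7, 13) vs (7, 7, 13) ⇒ equivalent

yes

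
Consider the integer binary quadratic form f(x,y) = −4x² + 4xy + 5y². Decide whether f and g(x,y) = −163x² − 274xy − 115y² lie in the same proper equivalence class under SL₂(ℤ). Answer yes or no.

D₁ = 96, D₂ = 96
river cycle of f (length 4): (5, 6, -3), (-3, 6, 5), (5, 4, -4), (-4, 4, 5)
river cycle of g (length 4): (-4, 4, 5), (5, 6, -3), (-3, 6, 5), (5, 4, -4)
cycles coincide ⇒ equivalent

yes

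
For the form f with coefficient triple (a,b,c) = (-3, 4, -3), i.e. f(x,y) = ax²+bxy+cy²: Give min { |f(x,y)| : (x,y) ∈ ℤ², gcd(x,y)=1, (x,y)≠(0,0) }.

translate: b→2 (≡-4 mod 6), so (3,-4,3)→(3,2,2)
flip: (3,2,2)→(2,-2,3)
translate: b→2 (≡-2 mod 4), so (2,-2,3)→(2,2,3)
reduced (well bottom): (2,2,3) with a≤c, −a<b≤a
well minimum |f| = |-2| = 2 (negative-definite)

2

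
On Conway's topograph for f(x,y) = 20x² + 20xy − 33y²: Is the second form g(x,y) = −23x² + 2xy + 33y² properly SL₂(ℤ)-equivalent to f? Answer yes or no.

D₁ = 3040, D₂ = 3040
river cycle of f (length 10): (-33, 46, 7), (7, 52, -12), (-12, 44, 23), (23, 48, -8), (-8, 48, 23), (23, 44, -12), (-12, 52, 7), (7, 46, -33), (-33, 20, 20), (20, 20, -33)
river cycle of g (length 10): (-23, 48, 8), (8, 48, -23), (-23, 44, 12), (12, 52, -7), (-7, 46, 33), (33, 20, -20), (-20, 20, 33), (33, 46, -7), (-7, 52, 12), (12, 44, -23)
cycles differ ⇒ inequivalent

no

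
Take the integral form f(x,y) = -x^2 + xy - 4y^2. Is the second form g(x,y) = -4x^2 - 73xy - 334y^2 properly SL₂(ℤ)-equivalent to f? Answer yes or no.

D₁ = -15, D₂ = -15
f is negative-definite; reduce −f:
−f: translate: b→1 (≡-1 mod 2), so (1,-1,4)→(1,1,4)
−f: reduced (well bottom): (1,1,4) with a≤c, −a<b≤a
flip sign back: reduced form of f is (-1,-1,-4)
g is negative-definite; reduce −g:
−g: translate: b→1 (≡73 mod 8), so (4,73,334)→(4,1,1)
−g: flip: (4,1,1)→(1,-1,4)
−g: translate: b→1 (≡-1 mod 2), so (1,-1,4)→(1,1,4)
−g: reduced (well bottom): (1,1,4) with a≤c, −a<b≤a
flip sign back: reduced form of g is (-1,-1,-4)
reduced forms (-1, -1, -4) vs (-1, -1, -4) ⇒ equivalent

yes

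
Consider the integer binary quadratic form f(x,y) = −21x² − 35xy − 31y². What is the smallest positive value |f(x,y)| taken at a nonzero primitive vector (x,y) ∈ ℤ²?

translate: b→-7 (≡35 mod 42), so (21,35,31)→(21,-7,17)
flip: (21,-7,17)→(17,7,21)
reduced (well bottom): (17,7,21) with a≤c, −a<b≤a
well minimum |f| = |-17| = 17 (negative-definite)

17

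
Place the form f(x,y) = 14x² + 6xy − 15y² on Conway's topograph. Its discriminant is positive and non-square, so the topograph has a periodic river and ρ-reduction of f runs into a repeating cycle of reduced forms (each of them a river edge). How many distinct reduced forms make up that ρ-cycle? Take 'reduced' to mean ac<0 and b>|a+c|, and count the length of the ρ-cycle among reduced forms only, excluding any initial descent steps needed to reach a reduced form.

D = 876, ⌊√D⌋ = 29
river: ρ → (-15,24,5)
river: ρ → (5,26,-10)
river: ρ → (-10,14,17)
river: ρ → (17,20,-7)
river: ρ → (-7,22,14)
river: ρ → (14,6,-15)
ρ-cycle length = 6 (tail of 0 descent steps not counted)

6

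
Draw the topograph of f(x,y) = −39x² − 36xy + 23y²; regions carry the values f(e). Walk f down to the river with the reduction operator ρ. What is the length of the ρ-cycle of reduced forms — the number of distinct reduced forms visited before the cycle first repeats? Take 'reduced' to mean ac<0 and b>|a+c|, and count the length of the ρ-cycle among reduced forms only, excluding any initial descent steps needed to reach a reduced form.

D = 4884, ⌊√D⌋ = 69
descent: ρ → (23,36,-39)  [lands on river]
river: ρ → (-39,42,20)
river: ρ → (20,38,-43)
river: ρ → (-43,48,15)
river: ρ → (15,42,-52)
river: ρ → (-52,62,5)
river: ρ → (5,68,-13)
river: ρ → (-13,62,20)
river: ρ → (20,58,-19)
river: ρ → (-19,56,23)
ρ-cycle length = 10 (tail of 1 descent step not counted)

10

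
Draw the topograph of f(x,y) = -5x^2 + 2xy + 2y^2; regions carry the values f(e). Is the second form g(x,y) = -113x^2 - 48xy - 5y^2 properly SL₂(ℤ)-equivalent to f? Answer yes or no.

D₁ = 44, D₂ = 44
river cycle of f (length 2): (2, 6, -1), (-1, 6, 2)
river cycle of g (length 2): (2, 6, -1), (-1, 6, 2)
cycles coincide ⇒ equivalent

yes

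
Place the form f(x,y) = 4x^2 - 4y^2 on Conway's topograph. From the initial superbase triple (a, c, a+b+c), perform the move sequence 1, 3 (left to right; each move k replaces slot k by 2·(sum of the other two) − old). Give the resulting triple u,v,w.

start (4,-4,0) = (f(1,0),f(0,1),f(1,1))
replace slot 1: 2·((-4)+0) − 4 = -12 → (-12,-4,0)
replace slot 3: 2·((-12)+(-4)) − 0 = -32 → (-12,-4,-32)

-12,-4,-32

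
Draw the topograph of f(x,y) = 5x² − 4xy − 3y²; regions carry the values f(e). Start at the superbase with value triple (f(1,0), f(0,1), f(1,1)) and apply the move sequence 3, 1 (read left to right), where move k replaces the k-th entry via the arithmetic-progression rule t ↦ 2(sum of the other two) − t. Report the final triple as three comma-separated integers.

start (5,-3,-2) = (f(1,0),f(0,1),f(1,1))
replace slot 3: 2·(5+(-3)) − (-2) = 6 → (5,-3,6)
replace slot 1: 2·((-3)+6) − 5 = 1 → (1,-3,6)

1,-3,6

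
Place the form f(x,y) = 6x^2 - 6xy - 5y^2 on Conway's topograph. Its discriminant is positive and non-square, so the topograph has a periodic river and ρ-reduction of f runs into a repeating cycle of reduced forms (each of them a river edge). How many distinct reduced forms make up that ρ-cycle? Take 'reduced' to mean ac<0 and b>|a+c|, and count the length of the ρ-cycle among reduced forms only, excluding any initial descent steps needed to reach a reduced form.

D = 156, ⌊√D⌋ = 12
descent: ρ → (-5,6,6)  [lands on river]
river: ρ → (6,6,-5)
river: ρ → (-5,4,7)
river: ρ → (7,10,-2)
river: ρ → (-2,10,7)
river: ρ → (7,4,-5)
ρ-cycle length = 6 (tail of 1 descent step not counted)

6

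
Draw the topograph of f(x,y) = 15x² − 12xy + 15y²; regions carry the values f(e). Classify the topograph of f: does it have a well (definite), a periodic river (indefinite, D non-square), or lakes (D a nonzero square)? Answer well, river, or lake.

D = b²−4ac = (-12)² − 4·15·15 = -756
D < 0 ⇒ definite ⇒ every region one sign ⇒ single well

well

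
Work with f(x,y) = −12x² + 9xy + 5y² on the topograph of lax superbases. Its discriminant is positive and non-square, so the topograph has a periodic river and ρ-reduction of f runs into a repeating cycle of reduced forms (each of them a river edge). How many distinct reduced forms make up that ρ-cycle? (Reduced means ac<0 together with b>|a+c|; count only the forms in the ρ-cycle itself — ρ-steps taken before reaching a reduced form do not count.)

D = 321, ⌊√D⌋ = 17
river: ρ → (5,11,-10)
river: ρ → (-10,9,6)
river: ρ → (6,15,-4)
river: ρ → (-4,17,2)
river: ρ → (2,15,-12)
river: ρ → (-12,9,5)
ρ-cycle length = 6 (tail of 0 descent steps not counted)

6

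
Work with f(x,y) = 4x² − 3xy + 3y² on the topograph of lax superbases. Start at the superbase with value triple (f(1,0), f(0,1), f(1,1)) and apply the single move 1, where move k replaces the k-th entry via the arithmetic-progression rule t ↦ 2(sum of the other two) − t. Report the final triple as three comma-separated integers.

start (4,3,4) = (f(1,0),f(0,1),f(1,1))
replace slot 1: 2·(3+4) − 4 = 10 → (10,3,4)

10,3,4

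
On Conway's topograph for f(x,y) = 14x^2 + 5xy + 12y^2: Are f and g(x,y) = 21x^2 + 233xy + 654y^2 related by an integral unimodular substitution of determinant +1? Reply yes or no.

D₁ = -647, D₂ = -647
f: flip: (14,5,12)→(12,-5,14)
f: reduced (well bottom): (12,-5,14) with a≤c, −a<b≤a
g: translate: b→-19 (≡233 mod 42), so (21,233,654)→(21,-19,12)
g: flip: (21,-19,12)→(12,19,21)
g: translate: b→-5 (≡19 mod 24), so (12,19,21)→(12,-5,14)
g: reduced (well bottom): (12,-5,14) with a≤c, −a<b≤a
reduced forms (12, -5, 14) vs (12, -5, 14) ⇒ equivalent

yes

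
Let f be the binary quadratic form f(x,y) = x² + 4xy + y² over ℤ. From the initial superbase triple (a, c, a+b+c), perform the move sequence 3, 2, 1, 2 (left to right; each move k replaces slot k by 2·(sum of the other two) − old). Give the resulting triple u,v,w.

start (1,1,6) = (f(1,0),f(0,1),f(1,1))
replace slot 3: 2·(1+1) − 6 = -2 → (1,1,-2)
replace slot 2: 2·(1+(-2)) − 1 = -3 → (1,-3,-2)
replace slot 1: 2·((-3)+(-2)) − 1 = -11 → (-11,-3,-2)
replace slot 2: 2·((-11)+(-2)) − (-3) = -23 → (-11,-23,-2)

-11,-23,-2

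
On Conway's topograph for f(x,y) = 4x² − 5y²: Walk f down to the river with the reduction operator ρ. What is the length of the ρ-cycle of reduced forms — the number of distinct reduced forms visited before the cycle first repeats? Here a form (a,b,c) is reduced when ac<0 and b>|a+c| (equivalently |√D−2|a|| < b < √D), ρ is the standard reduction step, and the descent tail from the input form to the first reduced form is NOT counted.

D = 80, ⌊√D⌋ = 8
descent: ρ → (-5,0,4)
descent: ρ → (4,8,-1)  [lands on river]
river: ρ → (-1,8,4)
ρ-cycle length = 2 (tail of 2 descent steps not counted)

2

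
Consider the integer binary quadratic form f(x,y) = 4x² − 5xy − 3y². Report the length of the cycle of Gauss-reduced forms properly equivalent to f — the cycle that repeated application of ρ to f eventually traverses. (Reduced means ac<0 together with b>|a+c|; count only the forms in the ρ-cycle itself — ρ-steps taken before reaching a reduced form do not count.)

D = 73, ⌊√D⌋ = 8
descent: ρ → (-3,5,4)  [lands on river]
river: ρ → (4,3,-4)
river: ρ → (-4,5,3)
river: ρ → (3,7,-2)
river: ρ → (-2,5,6)
river: ρ → (6,7,-1)
river: ρ → (-1,7,6)
river: ρ → (6,5,-2)
river: ρ → (-2,7,3)
river: ρ → (3,5,-4)
river: ρ → (-4,3,4)
river: ρ → (4,5,-3)
river: ρ → (-3,7,2)
river: ρ → (2,5,-6)
river: ρ → (-6,7,1)
river: ρ → (1,7,-6)
river: ρ → (-6,5,2)
river: ρ → (2,7,-3)
ρ-cycle length = 18 (tail of 1 descent step not counted)

18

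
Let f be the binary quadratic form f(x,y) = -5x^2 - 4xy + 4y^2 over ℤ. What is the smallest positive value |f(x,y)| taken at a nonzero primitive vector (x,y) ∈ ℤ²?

descent: ρ → (4,4,-5)  [lands on river]
river: ρ → (-5,6,3)
river: ρ → (3,6,-5)
river: ρ → (-5,4,4)
closes: descent 1, river 4
min |a| on river = 3

3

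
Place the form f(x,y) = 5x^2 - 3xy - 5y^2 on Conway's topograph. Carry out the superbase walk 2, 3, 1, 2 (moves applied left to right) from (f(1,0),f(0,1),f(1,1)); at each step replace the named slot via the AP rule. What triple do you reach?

start (5,-5,-3) = (f(1,0),f(0,1),f(1,1))
replace slot 2: 2·(5+(-3)) − (-5) = 9 → (5,9,-3)
replace slot 3: 2·(5+9) − (-3) = 31 → (5,9,31)
replace slot 1: 2·(9+31) − 5 = 75 → (75,9,31)
replace slot 2: 2·(75+31) − 9 = 203 → (75,203,31)

75,203,31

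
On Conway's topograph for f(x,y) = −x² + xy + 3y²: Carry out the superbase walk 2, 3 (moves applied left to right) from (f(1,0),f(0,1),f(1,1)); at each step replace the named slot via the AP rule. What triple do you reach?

start (-1,3,3) = (f(1,0),f(0,1),f(1,1))
replace slot 2: 2·((-1)+3) − 3 = 1 → (-1,1,3)
replace slot 3: 2·((-1)+1) − 3 = -3 → (-1,1,-3)

-1,1,-3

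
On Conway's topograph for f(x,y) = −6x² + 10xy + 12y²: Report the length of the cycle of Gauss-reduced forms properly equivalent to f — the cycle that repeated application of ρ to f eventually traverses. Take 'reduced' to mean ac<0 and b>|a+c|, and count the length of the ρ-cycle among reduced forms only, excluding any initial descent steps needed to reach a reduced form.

D = 388, ⌊√D⌋ = 19
river: ρ → (12,14,-4)
river: ρ → (-4,18,4)
river: ρ → (4,14,-12)
river: ρ → (-12,10,6)
river: ρ → (6,14,-8)
river: ρ → (-8,18,2)
river: ρ → (2,18,-8)
river: ρ → (-8,14,6)
river: ρ → (6,10,-12)
river: ρ → (-12,14,4)
river: ρ → (4,18,-4)
river: ρ → (-4,14,12)
river: ρ → (12,10,-6)
river: ρ → (-6,14,8)
river: ρ → (8,18,-2)
river: ρ → (-2,18,8)
river: ρ → (8,14,-6)
river: ρ → (-6,10,12)
ρ-cycle length = 18 (tail of 0 descent steps not counted)

18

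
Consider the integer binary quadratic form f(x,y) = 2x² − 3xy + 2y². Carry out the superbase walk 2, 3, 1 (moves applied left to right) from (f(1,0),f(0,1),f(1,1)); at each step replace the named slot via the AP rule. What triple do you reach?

start (2,2,1) = (f(1,0),f(0,1),f(1,1))
replace slot 2: 2·(2+1) − 2 = 4 → (2,4,1)
replace slot 3: 2·(2+4) − 1 = 11 → (2,4,11)
replace slot 1: 2·(4+11) − 2 = 28 → (28,4,11)

28,4,11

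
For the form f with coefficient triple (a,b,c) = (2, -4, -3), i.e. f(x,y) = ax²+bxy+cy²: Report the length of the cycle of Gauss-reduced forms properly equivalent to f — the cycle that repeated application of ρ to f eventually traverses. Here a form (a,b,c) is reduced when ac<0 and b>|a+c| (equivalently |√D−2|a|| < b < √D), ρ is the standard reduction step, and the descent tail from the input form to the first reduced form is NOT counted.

D = 40, ⌊√D⌋ = 6
descent: ρ → (-3,4,2)  [lands on river]
river: ρ → (2,4,-3)
river: ρ → (-3,2,3)
river: ρ → (3,4,-2)
river: ρ → (-2,4,3)
river: ρ → (3,2,-3)
ρ-cycle length = 6 (tail of 1 descent step not counted)

6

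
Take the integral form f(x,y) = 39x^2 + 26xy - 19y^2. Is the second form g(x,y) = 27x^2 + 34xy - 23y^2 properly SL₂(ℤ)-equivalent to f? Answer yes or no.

D₁ = 3640, D₂ = 3640
river cycle of f (length 6): (-19, 50, 15), (15, 40, -34), (-34, 28, 21), (21, 56, -6), (-6, 52, 39), (39, 26, -19)
river cycle of g (length 6): (-23, 58, 3), (3, 56, -42), (-42, 28, 17), (17, 40, -30), (-30, 20, 27), (27, 34, -23)
cycles differ ⇒ inequivalent

no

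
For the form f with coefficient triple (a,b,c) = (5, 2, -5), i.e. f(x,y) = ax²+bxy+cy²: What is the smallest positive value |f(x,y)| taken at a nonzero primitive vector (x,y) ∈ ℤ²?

river: ρ → (-5,8,2)
river: ρ → (2,8,-5)
river: ρ → (-5,2,5)
river: ρ → (5,8,-2)
river: ρ → (-2,8,5)
river: ρ → (5,2,-5)
closes: descent 0, river 6
min |a| on river = 2

2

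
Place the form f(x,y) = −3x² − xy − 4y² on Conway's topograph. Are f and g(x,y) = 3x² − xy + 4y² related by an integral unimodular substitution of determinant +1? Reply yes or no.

D₁ = -47, D₂ = -47
f is negative-definite; reduce −f:
−f: reduced (well bottom): (3,1,4) with a≤c, −a<b≤a
flip sign back: reduced form of f is (-3,-1,-4)
g: reduced (well bottom): (3,-1,4) with a≤c, −a<b≤a
reduced forms (-3, -1, -4) vs (3, -1, 4) ⇒ inequivalent

no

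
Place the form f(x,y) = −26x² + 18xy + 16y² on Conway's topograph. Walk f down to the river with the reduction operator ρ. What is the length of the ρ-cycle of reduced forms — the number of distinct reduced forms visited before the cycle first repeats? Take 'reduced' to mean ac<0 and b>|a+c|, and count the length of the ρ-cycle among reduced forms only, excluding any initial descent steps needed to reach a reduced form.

D = 1988, ⌊√D⌋ = 44
river: ρ → (16,14,-28)
river: ρ → (-28,42,2)
river: ρ → (2,42,-28)
river: ρ → (-28,14,16)
river: ρ → (16,18,-26)
river: ρ → (-26,34,8)
river: ρ → (8,30,-34)
river: ρ → (-34,38,4)
river: ρ → (4,42,-14)
river: ρ → (-14,42,4)
river: ρ → (4,38,-34)
river: ρ → (-34,30,8)
river: ρ → (8,34,-26)
river: ρ → (-26,18,16)
ρ-cycle length = 14 (tail of 0 descent steps not counted)

14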